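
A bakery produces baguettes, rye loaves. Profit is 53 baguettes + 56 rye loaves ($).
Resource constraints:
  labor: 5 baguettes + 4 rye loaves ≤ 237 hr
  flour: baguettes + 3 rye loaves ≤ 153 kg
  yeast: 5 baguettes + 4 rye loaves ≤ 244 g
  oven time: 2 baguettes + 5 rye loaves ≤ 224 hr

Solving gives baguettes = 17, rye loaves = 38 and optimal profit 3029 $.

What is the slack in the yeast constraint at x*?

yeast used = 5·17 + 4·38 = 237; slack = 244 − 237 = 7.

7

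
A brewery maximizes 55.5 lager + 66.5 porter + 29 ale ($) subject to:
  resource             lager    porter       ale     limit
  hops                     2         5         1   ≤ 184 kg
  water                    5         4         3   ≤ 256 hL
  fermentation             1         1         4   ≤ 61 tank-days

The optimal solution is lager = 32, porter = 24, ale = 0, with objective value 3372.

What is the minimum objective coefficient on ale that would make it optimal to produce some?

32

Check each constraint at x*: hops 184/184 (tight); water 256/256 (tight); fermentation 56/61 (slack 5).
Since fermentation is not tight, its dual is 0.
From A_Bᵀ y = c: 2·y_hops + 5·y_water = 55.5; 5·y_hops + 4·y_water = 66.5.
Solving: y_hops = 6.5, y_water = 8.5.
ale enters the basis when its profit ≥ yᵀa₃ = 6.5·1 + 8.5·3 = 32.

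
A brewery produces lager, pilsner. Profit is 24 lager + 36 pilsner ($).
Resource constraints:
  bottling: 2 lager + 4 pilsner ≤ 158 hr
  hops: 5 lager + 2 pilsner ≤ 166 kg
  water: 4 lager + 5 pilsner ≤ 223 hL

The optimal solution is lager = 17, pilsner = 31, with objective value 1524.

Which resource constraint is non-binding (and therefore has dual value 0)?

hops

bottling: 158/158 (binding)
hops: 147/166 (slack 19)
water: 223/223 (binding)
By complementary slackness, a constraint with positive slack has shadow price 0 → hops.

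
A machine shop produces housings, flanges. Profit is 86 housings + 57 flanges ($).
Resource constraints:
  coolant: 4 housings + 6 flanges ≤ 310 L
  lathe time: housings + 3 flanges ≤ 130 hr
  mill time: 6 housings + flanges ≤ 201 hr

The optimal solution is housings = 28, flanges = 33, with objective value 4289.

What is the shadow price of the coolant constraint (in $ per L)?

8

At the optimum: coolant uses 310 of 310 (binding); lathe time uses 127 of 130 (slack = 3); mill time uses 201 of 201 (binding).
By complementary slackness, y = 0 for the non-binding constraint.
Dual feasibility on the basic columns requires 4·y_coolant + 6·y_mill time = 86, 6·y_coolant + 1·y_mill time = 57.
→ y_coolant = 8 and y_mill time = 9.
Shadow price of coolant = 8.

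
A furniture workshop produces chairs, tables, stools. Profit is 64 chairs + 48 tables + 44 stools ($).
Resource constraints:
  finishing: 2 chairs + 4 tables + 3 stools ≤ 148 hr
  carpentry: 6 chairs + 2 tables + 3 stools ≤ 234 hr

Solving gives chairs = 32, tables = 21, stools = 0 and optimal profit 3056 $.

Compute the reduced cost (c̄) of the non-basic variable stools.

-4

At the optimum: finishing uses 148 of 148 (binding); carpentry uses 234 of 234 (binding).
The binding rows give the dual system: 2·y_finishing + 6·y_carpentry = 64 and 4·y_finishing + 2·y_carpentry = 48.
This yields shadow prices y_finishing = 8, y_carpentry = 8.
Reduced cost of stools: c₃ − yᵀa₃ = 44 − (8·3 + 8·3) = 44 − 48 = -4.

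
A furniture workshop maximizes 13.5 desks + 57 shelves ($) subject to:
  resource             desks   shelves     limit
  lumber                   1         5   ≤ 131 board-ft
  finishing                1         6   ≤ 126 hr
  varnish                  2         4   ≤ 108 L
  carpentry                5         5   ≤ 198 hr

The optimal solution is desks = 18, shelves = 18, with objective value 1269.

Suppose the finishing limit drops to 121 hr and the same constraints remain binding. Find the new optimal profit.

1231.5

Binding: finishing and varnish. Non-binding: lumber (23 unused), carpentry (18 unused).
Slack constraints have shadow price 0 (complementary slackness).
Dual feasibility on the basic columns requires 1·y_finishing + 2·y_varnish = 13.5, 6·y_finishing + 4·y_varnish = 57.
→ y_finishing = 7.5 and y_varnish = 3.
Δz = y_finishing·Δb = 7.5 × (-5) = -37.5, so new z* = 1269 − 37.5 = 1231.5.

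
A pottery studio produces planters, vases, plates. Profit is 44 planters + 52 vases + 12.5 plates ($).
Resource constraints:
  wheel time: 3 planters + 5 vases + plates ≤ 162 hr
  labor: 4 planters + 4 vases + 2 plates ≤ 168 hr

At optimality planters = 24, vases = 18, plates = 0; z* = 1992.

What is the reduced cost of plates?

-7.5

Check each constraint at x*: wheel time 162/162 (tight); labor 168/168 (tight).
Dual feasibility on the basic columns requires 3·y_wheel time + 4·y_labor = 44, 5·y_wheel time + 4·y_labor = 52.
→ y_wheel time = 4 and y_labor = 8.
Reduced cost of plates: c₃ − yᵀa₃ = 12.5 − (4·1 + 8·2) = 12.5 − 20 = -7.5.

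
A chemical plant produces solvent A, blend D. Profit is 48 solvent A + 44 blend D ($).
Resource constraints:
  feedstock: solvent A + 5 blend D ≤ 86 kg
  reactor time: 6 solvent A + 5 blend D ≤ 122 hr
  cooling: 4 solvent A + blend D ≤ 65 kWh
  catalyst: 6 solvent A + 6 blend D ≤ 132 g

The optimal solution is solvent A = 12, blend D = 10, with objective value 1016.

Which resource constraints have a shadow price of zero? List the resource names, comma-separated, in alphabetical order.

feedstock: 62/86 (slack 24)
reactor time: 122/122 (binding)
cooling: 58/65 (slack 7)
catalyst: 132/132 (binding)
By complementary slackness, a constraint with positive slack has shadow price 0 → cooling, feedstock.

cooling, feedstock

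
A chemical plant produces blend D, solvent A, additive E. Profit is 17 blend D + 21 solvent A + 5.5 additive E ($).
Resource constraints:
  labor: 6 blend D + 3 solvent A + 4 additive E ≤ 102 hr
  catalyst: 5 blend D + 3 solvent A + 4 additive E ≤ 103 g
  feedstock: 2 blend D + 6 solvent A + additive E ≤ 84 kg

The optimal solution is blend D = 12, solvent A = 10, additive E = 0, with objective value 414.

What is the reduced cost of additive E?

-5

At the optimum: labor uses 102 of 102 (binding); catalyst uses 90 of 103 (slack = 13); feedstock uses 84 of 84 (binding).
By complementary slackness, y = 0 for the non-binding constraint.
From A_Bᵀ y = c: 6·y_labor + 2·y_feedstock = 17; 3·y_labor + 6·y_feedstock = 21.
This yields shadow prices y_labor = 2, y_feedstock = 2.5.
Reduced cost of additive E: c₃ − yᵀa₃ = 5.5 − (2·4 + 2.5·1) = 5.5 − 10.5 = -5.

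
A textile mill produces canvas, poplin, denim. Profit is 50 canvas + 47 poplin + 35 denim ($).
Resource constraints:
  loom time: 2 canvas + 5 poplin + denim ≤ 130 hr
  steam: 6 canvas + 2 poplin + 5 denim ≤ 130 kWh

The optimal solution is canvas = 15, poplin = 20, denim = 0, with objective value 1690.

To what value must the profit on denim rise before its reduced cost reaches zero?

37

Check each constraint at x*: loom time 130/130 (tight); steam 130/130 (tight).
Dual feasibility on the basic columns requires 2·y_loom time + 6·y_steam = 50, 5·y_loom time + 2·y_steam = 47.
→ y_loom time = 7 and y_steam = 6.
denim enters the basis when its profit ≥ yᵀa₃ = 7·1 + 6·5 = 37.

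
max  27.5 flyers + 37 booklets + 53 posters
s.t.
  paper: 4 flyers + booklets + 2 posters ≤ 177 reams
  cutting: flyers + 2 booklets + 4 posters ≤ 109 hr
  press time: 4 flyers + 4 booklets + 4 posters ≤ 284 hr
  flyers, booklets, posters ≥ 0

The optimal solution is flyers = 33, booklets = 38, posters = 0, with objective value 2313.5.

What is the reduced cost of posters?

-3

Binding: cutting and press time. Non-binding: paper (7 unused).
By complementary slackness, y = 0 for the non-binding constraint.
The binding rows give the dual system: 1·y_cutting + 4·y_press time = 27.5 and 2·y_cutting + 4·y_press time = 37.
→ y_cutting = 9.5 and y_press time = 4.5.
Reduced cost of posters: c₃ − yᵀa₃ = 53 − (9.5·4 + 4.5·4) = 53 − 56 = -3.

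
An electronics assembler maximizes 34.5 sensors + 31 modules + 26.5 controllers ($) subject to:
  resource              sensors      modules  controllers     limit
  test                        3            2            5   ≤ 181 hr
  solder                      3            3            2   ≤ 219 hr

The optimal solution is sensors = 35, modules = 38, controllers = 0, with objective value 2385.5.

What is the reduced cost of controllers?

-7

At the optimum: test uses 181 of 181 (binding); solder uses 219 of 219 (binding).
Dual feasibility on the basic columns requires 3·y_test + 3·y_solder = 34.5, 2·y_test + 3·y_solder = 31.
This yields shadow prices y_test = 3.5, y_solder = 8.
Reduced cost of controllers: c₃ − yᵀa₃ = 26.5 − (3.5·5 + 8·2) = 26.5 − 33.5 = -7.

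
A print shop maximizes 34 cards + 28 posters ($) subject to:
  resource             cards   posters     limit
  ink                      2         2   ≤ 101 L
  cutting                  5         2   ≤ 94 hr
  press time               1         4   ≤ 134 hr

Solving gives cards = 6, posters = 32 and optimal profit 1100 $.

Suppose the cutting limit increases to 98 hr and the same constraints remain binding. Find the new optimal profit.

Binding: cutting and press time. Non-binding: ink (25 unused).
By complementary slackness, y = 0 for the non-binding constraint.
Dual feasibility on the basic columns requires 5·y_cutting + 1·y_press time = 34, 2·y_cutting + 4·y_press time = 28.
→ y_cutting = 6 and y_press time = 4.
Δz = y_cutting·Δb = 6 × (4) = 24, so new z* = 1100 + 24 = 1124.

1124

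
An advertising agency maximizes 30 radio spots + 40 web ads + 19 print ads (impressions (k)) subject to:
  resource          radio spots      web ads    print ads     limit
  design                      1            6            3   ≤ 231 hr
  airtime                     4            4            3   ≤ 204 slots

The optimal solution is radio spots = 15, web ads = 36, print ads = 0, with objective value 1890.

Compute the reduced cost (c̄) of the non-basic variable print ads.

At the optimum: design uses 231 of 231 (binding); airtime uses 204 of 204 (binding).
Dual feasibility on the basic columns requires 1·y_design + 4·y_airtime = 30, 6·y_design + 4·y_airtime = 40.
Solving: y_design = 2, y_airtime = 7.
Reduced cost of print ads: c₃ − yᵀa₃ = 19 − (2·3 + 7·3) = 19 − 27 = -8.

-8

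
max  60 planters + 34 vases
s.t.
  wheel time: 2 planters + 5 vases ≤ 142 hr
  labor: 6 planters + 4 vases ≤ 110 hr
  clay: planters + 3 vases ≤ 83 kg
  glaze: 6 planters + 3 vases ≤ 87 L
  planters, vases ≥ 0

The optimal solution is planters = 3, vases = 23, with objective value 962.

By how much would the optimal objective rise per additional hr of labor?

At the optimum: wheel time uses 121 of 142 (slack = 21); labor uses 110 of 110 (binding); clay uses 72 of 83 (slack = 11); glaze uses 87 of 87 (binding).
Slack constraints have shadow price 0 (complementary slackness).
The binding rows give the dual system: 6·y_labor + 6·y_glaze = 60 and 4·y_labor + 3·y_glaze = 34.
Solving: y_labor = 4, y_glaze = 6.
Shadow price of labor = 4.

4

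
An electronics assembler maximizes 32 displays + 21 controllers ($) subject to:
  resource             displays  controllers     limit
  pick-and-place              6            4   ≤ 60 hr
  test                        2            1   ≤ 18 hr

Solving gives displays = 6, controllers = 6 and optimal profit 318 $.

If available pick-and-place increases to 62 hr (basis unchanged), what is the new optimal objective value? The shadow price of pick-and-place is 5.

328

Δb = 2, so new z* = 318 + (5)·(2) = 318 + 10 = 328.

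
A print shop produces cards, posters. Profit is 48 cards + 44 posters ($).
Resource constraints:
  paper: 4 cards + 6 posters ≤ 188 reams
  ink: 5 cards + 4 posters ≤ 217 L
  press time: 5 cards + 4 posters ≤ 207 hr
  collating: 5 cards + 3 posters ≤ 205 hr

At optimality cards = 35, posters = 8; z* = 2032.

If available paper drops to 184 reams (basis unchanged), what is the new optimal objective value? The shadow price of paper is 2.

2024

Δb = -4, so new z* = 2032 + (2)·(-4) = 2032 − 8 = 2024.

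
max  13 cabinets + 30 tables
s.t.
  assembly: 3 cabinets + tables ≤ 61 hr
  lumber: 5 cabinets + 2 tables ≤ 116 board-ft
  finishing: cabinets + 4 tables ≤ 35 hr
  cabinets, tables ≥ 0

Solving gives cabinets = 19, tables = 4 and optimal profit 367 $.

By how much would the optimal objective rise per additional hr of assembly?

2

Binding: assembly and finishing. Non-binding: lumber (13 unused).
Slack constraints have shadow price 0 (complementary slackness).
From A_Bᵀ y = c: 3·y_assembly + 1·y_finishing = 13; 1·y_assembly + 4·y_finishing = 30.
Solving: y_assembly = 2, y_finishing = 7.
Shadow price of assembly = 2.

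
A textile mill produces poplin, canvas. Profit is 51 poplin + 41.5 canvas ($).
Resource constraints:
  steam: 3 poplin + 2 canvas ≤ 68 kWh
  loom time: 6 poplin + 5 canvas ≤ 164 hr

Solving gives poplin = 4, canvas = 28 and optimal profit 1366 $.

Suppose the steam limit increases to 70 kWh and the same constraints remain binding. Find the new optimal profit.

Check each constraint at x*: steam 68/68 (tight); loom time 164/164 (tight).
From A_Bᵀ y = c: 3·y_steam + 6·y_loom time = 51; 2·y_steam + 5·y_loom time = 41.5.
This yields shadow prices y_steam = 2, y_loom time = 7.5.
Δz = y_steam·Δb = 2 × (2) = 4, so new z* = 1366 + 4 = 1370.

1370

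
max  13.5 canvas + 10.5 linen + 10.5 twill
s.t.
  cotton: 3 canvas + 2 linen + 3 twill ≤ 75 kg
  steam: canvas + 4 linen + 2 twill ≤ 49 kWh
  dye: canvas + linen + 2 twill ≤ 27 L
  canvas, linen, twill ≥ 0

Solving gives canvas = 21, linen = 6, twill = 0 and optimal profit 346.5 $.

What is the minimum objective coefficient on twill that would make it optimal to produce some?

At the optimum: cotton uses 75 of 75 (binding); steam uses 45 of 49 (slack = 4); dye uses 27 of 27 (binding).
Since steam is not tight, its dual is 0.
The binding rows give the dual system: 3·y_cotton + 1·y_dye = 13.5 and 2·y_cotton + 1·y_dye = 10.5.
Solving: y_cotton = 3, y_dye = 4.5.
twill enters the basis when its profit ≥ yᵀa₃ = 3·3 + 4.5·2 = 18.

18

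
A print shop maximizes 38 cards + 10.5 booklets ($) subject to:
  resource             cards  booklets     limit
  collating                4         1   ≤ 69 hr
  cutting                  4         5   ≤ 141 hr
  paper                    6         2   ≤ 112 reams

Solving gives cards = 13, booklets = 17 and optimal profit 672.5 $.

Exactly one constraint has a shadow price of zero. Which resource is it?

cutting

collating: 69/69 (binding)
cutting: 137/141 (slack 4)
paper: 112/112 (binding)
By complementary slackness, a constraint with positive slack has shadow price 0 → cutting.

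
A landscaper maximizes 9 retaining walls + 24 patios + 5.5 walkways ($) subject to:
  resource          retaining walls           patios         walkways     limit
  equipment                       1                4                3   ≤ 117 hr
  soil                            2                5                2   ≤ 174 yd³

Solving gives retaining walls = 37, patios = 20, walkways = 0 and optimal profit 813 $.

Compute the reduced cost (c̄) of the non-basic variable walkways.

Check each constraint at x*: equipment 117/117 (tight); soil 174/174 (tight).
Dual feasibility on the basic columns requires 1·y_equipment + 2·y_soil = 9, 4·y_equipment + 5·y_soil = 24.
This yields shadow prices y_equipment = 1, y_soil = 4.
Reduced cost of walkways: c₃ − yᵀa₃ = 5.5 − (1·3 + 4·2) = 5.5 − 11 = -5.5.

-5.5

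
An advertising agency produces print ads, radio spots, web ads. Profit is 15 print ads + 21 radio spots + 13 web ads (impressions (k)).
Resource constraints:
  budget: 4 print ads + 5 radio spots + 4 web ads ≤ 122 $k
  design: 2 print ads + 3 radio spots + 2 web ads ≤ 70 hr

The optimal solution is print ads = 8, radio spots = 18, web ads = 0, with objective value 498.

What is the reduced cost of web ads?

Check each constraint at x*: budget 122/122 (tight); design 70/70 (tight).
From A_Bᵀ y = c: 4·y_budget + 2·y_design = 15; 5·y_budget + 3·y_design = 21.
→ y_budget = 1.5 and y_design = 4.5.
Reduced cost of web ads: c₃ − yᵀa₃ = 13 − (1.5·4 + 4.5·2) = 13 − 15 = -2.

-2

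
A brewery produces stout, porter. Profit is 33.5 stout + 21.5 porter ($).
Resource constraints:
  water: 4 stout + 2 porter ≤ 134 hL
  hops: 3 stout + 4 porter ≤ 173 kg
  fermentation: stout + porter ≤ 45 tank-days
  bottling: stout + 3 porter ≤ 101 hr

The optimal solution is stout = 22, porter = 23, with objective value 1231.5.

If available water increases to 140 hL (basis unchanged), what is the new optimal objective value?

At the optimum: water uses 134 of 134 (binding); hops uses 158 of 173 (slack = 15); fermentation uses 45 of 45 (binding); bottling uses 91 of 101 (slack = 10).
By complementary slackness, y = 0 for the non-binding constraints.
The binding rows give the dual system: 4·y_water + 1·y_fermentation = 33.5 and 2·y_water + 1·y_fermentation = 21.5.
→ y_water = 6 and y_fermentation = 9.5.
Δz = y_water·Δb = 6 × (6) = 36, so new z* = 1231.5 + 36 = 1267.5.

1267.5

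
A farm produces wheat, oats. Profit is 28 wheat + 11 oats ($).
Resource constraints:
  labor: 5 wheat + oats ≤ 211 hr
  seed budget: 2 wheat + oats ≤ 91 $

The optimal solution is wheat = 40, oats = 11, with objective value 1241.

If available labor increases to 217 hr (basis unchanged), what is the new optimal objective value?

At the optimum: labor uses 211 of 211 (binding); seed budget uses 91 of 91 (binding).
The binding rows give the dual system: 5·y_labor + 2·y_seed budget = 28 and 1·y_labor + 1·y_seed budget = 11.
This yields shadow prices y_labor = 2, y_seed budget = 9.
Δz = y_labor·Δb = 2 × (6) = 12, so new z* = 1241 + 12 = 1253.

1253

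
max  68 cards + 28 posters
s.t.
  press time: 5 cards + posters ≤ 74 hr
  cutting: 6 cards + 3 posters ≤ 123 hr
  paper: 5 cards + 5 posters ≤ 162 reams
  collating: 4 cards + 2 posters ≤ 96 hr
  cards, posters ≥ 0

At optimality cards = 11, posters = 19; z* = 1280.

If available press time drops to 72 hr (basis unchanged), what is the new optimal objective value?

At the optimum: press time uses 74 of 74 (binding); cutting uses 123 of 123 (binding); paper uses 150 of 162 (slack = 12); collating uses 82 of 96 (slack = 14).
By complementary slackness, y = 0 for the non-binding constraints.
From A_Bᵀ y = c: 5·y_press time + 6·y_cutting = 68; 1·y_press time + 3·y_cutting = 28.
Solving: y_press time = 4, y_cutting = 8.
Δz = y_press time·Δb = 4 × (-2) = -8, so new z* = 1280 − 8 = 1272.

1272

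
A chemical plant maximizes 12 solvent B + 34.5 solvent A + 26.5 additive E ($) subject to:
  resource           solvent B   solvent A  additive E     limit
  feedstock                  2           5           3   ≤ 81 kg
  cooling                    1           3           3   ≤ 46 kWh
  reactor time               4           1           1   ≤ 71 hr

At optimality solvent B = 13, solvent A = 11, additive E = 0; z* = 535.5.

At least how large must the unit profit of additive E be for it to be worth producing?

Check each constraint at x*: feedstock 81/81 (tight); cooling 46/46 (tight); reactor time 63/71 (slack 8).
Since reactor time is not tight, its dual is 0.
The binding rows give the dual system: 2·y_feedstock + 1·y_cooling = 12 and 5·y_feedstock + 3·y_cooling = 34.5.
Solving: y_feedstock = 1.5, y_cooling = 9.
additive E enters the basis when its profit ≥ yᵀa₃ = 1.5·3 + 9·3 = 31.5.

31.5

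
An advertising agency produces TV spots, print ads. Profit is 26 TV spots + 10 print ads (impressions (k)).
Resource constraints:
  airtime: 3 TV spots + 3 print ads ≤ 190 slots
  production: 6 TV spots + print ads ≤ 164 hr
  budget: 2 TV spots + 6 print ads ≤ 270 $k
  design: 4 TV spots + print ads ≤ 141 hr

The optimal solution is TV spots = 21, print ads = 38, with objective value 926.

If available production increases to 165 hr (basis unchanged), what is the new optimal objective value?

930

Check each constraint at x*: airtime 177/190 (slack 13); production 164/164 (tight); budget 270/270 (tight); design 122/141 (slack 19).
Since airtime, design are not tight, their duals are 0.
Dual feasibility on the basic columns requires 6·y_production + 2·y_budget = 26, 1·y_production + 6·y_budget = 10.
→ y_production = 4 and y_budget = 1.
Δz = y_production·Δb = 4 × (1) = 4, so new z* = 926 + 4 = 930.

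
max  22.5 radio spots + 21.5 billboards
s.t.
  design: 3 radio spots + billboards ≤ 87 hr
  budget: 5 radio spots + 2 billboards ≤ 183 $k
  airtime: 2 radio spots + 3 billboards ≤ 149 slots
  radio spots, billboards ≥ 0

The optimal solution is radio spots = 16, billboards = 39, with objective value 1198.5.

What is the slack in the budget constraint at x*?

25

budget used = 5·16 + 2·39 = 158; slack = 183 − 158 = 25.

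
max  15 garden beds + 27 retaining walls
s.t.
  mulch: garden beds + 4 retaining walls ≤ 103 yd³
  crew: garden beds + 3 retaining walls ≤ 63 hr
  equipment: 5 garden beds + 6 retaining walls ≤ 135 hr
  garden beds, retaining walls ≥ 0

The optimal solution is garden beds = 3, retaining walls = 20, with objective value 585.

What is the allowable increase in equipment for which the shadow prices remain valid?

180

Binding constraints: crew, equipment. The basis is B = [[1,3],[5,6]] with det -9.
Per unit increase in equipment, x* moves by d = (0.3333, -0.1111).
The basis stays optimal until retaining walls reaches 0; allowable increase = 180 hr.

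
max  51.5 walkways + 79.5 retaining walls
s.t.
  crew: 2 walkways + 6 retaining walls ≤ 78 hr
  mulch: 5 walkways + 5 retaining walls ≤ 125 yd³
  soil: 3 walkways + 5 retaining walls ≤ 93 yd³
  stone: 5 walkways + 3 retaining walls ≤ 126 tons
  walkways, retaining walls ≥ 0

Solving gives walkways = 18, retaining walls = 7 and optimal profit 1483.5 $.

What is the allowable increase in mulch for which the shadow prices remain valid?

10

Binding constraints: crew, mulch. The basis is B = [[2,6],[5,5]] with det -20.
Per unit increase in mulch, x* moves by d = (0.3, -0.1).
The basis stays optimal until soil becomes binding; allowable increase = 10 yd³.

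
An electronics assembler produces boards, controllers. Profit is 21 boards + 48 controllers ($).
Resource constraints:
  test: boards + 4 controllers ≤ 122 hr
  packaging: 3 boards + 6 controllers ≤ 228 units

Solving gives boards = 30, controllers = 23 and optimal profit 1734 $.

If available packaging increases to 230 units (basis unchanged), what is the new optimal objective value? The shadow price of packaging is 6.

Δb = 2, so new z* = 1734 + (6)·(2) = 1734 + 12 = 1746.

1746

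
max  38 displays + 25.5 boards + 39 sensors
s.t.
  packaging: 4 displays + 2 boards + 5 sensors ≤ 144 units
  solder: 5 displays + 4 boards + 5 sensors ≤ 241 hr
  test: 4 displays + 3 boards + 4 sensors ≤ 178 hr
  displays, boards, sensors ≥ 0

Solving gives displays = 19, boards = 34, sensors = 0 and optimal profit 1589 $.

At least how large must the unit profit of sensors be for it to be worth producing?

At the optimum: packaging uses 144 of 144 (binding); solder uses 231 of 241 (slack = 10); test uses 178 of 178 (binding).
By complementary slackness, y = 0 for the non-binding constraint.
The binding rows give the dual system: 4·y_packaging + 4·y_test = 38 and 2·y_packaging + 3·y_test = 25.5.
→ y_packaging = 3 and y_test = 6.5.
sensors enters the basis when its profit ≥ yᵀa₃ = 3·5 + 6.5·4 = 41.

41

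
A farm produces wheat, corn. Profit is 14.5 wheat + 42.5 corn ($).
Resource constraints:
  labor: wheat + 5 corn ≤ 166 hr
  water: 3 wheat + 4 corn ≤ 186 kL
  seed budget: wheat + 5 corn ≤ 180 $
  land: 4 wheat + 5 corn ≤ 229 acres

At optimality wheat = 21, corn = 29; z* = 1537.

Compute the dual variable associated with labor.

6.5

Check each constraint at x*: labor 166/166 (tight); water 179/186 (slack 7); seed budget 166/180 (slack 14); land 229/229 (tight).
Since water, seed budget are not tight, their duals are 0.
The binding rows give the dual system: 1·y_labor + 4·y_land = 14.5 and 5·y_labor + 5·y_land = 42.5.
Solving: y_labor = 6.5, y_land = 2.
Shadow price of labor = 6.5.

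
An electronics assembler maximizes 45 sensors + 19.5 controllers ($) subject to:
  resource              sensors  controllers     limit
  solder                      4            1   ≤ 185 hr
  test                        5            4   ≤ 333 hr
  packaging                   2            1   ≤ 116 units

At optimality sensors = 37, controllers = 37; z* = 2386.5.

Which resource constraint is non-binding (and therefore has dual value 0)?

solder: 185/185 (binding)
test: 333/333 (binding)
packaging: 111/116 (slack 5)
By complementary slackness, a constraint with positive slack has shadow price 0 → packaging.

packaging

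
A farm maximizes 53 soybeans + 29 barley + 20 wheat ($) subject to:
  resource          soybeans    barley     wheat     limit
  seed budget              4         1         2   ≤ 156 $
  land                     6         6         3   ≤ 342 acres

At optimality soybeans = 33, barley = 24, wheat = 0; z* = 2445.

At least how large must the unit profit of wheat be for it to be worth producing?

At the optimum: seed budget uses 156 of 156 (binding); land uses 342 of 342 (binding).
From A_Bᵀ y = c: 4·y_seed budget + 6·y_land = 53; 1·y_seed budget + 6·y_land = 29.
This yields shadow prices y_seed budget = 8, y_land = 3.5.
wheat enters the basis when its profit ≥ yᵀa₃ = 8·2 + 3.5·3 = 26.5.

26.5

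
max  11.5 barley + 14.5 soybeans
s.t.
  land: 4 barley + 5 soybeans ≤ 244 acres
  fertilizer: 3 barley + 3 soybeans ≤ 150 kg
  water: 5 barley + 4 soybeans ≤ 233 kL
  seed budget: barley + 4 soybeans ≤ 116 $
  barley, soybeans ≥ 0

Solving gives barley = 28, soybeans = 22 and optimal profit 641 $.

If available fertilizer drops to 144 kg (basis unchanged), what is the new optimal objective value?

Binding: fertilizer and seed budget. Non-binding: land (22 unused), water (5 unused).
Slack constraints have shadow price 0 (complementary slackness).
Dual feasibility on the basic columns requires 3·y_fertilizer + 1·y_seed budget = 11.5, 3·y_fertilizer + 4·y_seed budget = 14.5.
Solving: y_fertilizer = 3.5, y_seed budget = 1.
Δz = y_fertilizer·Δb = 3.5 × (-6) = -21, so new z* = 641 − 21 = 620.

620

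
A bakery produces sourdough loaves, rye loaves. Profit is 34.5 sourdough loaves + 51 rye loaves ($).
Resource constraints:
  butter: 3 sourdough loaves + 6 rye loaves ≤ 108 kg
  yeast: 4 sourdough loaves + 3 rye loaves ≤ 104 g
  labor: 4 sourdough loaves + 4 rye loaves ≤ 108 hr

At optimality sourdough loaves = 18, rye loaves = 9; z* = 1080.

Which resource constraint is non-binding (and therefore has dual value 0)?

butter: 108/108 (binding)
yeast: 99/104 (slack 5)
labor: 108/108 (binding)
By complementary slackness, a constraint with positive slack has shadow price 0 → yeast.

yeast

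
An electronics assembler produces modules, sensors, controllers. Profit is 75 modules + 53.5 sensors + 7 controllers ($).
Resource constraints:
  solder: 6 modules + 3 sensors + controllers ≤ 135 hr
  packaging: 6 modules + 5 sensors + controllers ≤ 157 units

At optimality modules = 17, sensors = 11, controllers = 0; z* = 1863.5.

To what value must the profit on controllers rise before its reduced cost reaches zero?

12.5

Check each constraint at x*: solder 135/135 (tight); packaging 157/157 (tight).
The binding rows give the dual system: 6·y_solder + 6·y_packaging = 75 and 3·y_solder + 5·y_packaging = 53.5.
This yields shadow prices y_solder = 4.5, y_packaging = 8.
controllers enters the basis when its profit ≥ yᵀa₃ = 4.5·1 + 8·1 = 12.5.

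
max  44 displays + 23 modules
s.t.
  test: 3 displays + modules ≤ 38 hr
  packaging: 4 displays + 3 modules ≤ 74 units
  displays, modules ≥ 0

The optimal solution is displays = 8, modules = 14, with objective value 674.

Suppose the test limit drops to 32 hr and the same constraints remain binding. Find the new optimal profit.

Both test and packaging are binding at x*.
From A_Bᵀ y = c: 3·y_test + 4·y_packaging = 44; 1·y_test + 3·y_packaging = 23.
Solving: y_test = 8, y_packaging = 5.
Δz = y_test·Δb = 8 × (-6) = -48, so new z* = 674 − 48 = 626.

626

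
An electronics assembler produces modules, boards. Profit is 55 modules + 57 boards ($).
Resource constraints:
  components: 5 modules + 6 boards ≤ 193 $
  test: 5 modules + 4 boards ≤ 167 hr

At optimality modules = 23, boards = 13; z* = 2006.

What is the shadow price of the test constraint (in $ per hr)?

4.5

Check each constraint at x*: components 193/193 (tight); test 167/167 (tight).
Dual feasibility on the basic columns requires 5·y_components + 5·y_test = 55, 6·y_components + 4·y_test = 57.
This yields shadow prices y_components = 6.5, y_test = 4.5.
Shadow price of test = 4.5.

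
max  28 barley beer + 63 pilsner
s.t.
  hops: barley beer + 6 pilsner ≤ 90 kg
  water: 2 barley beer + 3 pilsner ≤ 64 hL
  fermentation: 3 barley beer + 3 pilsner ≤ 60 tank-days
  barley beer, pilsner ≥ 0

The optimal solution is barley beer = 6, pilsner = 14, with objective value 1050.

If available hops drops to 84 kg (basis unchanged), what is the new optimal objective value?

At the optimum: hops uses 90 of 90 (binding); water uses 54 of 64 (slack = 10); fermentation uses 60 of 60 (binding).
By complementary slackness, y = 0 for the non-binding constraint.
Dual feasibility on the basic columns requires 1·y_hops + 3·y_fermentation = 28, 6·y_hops + 3·y_fermentation = 63.
Solving: y_hops = 7, y_fermentation = 7.
Δz = y_hops·Δb = 7 × (-6) = -42, so new z* = 1050 − 42 = 1008.

1008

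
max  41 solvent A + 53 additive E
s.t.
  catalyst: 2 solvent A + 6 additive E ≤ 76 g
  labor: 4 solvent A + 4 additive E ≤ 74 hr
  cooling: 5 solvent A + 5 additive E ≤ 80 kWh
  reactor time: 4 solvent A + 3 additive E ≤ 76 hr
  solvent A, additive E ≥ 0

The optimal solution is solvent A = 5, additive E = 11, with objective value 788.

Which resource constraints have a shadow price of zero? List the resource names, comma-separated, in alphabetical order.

labor, reactor time

catalyst: 76/76 (binding)
labor: 64/74 (slack 10)
cooling: 80/80 (binding)
reactor time: 53/76 (slack 23)
By complementary slackness, a constraint with positive slack has shadow price 0 → labor, reactor time.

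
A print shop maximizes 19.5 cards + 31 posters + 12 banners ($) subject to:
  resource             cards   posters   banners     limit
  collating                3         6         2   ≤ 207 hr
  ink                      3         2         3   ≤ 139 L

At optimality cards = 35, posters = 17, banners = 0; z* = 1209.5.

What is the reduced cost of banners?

-3

Check each constraint at x*: collating 207/207 (tight); ink 139/139 (tight).
Dual feasibility on the basic columns requires 3·y_collating + 3·y_ink = 19.5, 6·y_collating + 2·y_ink = 31.
Solving: y_collating = 4.5, y_ink = 2.
Reduced cost of banners: c₃ − yᵀa₃ = 12 − (4.5·2 + 2·3) = 12 − 15 = -3.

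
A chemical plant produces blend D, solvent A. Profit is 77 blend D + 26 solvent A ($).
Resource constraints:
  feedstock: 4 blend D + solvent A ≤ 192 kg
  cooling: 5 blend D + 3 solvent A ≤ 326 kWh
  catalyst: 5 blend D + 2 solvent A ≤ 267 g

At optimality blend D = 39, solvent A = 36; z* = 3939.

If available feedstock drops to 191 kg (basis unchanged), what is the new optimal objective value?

3931

Binding: feedstock and catalyst. Non-binding: cooling (23 unused).
By complementary slackness, y = 0 for the non-binding constraint.
From A_Bᵀ y = c: 4·y_feedstock + 5·y_catalyst = 77; 1·y_feedstock + 2·y_catalyst = 26.
This yields shadow prices y_feedstock = 8, y_catalyst = 9.
Δz = y_feedstock·Δb = 8 × (-1) = -8, so new z* = 3939 − 8 = 3931.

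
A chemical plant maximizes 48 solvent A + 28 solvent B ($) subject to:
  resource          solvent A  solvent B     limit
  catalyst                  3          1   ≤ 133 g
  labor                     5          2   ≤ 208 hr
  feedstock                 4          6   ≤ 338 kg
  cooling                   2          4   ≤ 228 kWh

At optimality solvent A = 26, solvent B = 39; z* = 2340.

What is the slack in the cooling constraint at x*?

20

cooling used = 2·26 + 4·39 = 208; slack = 228 − 208 = 20.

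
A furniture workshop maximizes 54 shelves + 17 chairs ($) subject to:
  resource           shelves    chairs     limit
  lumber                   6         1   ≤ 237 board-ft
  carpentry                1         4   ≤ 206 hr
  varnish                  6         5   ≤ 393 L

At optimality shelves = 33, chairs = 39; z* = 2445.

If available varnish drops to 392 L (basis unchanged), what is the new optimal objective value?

Binding: lumber and varnish. Non-binding: carpentry (17 unused).
By complementary slackness, y = 0 for the non-binding constraint.
Dual feasibility on the basic columns requires 6·y_lumber + 6·y_varnish = 54, 1·y_lumber + 5·y_varnish = 17.
→ y_lumber = 7 and y_varnish = 2.
Δz = y_varnish·Δb = 2 × (-1) = -2, so new z* = 2445 − 2 = 2443.

2443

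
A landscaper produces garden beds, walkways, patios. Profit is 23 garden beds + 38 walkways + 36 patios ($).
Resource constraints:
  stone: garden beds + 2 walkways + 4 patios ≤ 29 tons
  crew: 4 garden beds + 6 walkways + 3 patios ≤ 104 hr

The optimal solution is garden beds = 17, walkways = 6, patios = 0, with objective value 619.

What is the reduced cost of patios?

Check each constraint at x*: stone 29/29 (tight); crew 104/104 (tight).
Dual feasibility on the basic columns requires 1·y_stone + 4·y_crew = 23, 2·y_stone + 6·y_crew = 38.
This yields shadow prices y_stone = 7, y_crew = 4.
Reduced cost of patios: c₃ − yᵀa₃ = 36 − (7·4 + 4·3) = 36 − 40 = -4.

-4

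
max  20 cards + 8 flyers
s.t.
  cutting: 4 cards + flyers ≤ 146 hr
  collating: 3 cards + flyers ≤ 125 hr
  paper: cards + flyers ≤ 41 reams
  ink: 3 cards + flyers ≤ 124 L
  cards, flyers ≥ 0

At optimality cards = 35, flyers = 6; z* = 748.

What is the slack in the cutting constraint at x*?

cutting used = 4·35 + 1·6 = 146; slack = 146 − 146 = 0.

0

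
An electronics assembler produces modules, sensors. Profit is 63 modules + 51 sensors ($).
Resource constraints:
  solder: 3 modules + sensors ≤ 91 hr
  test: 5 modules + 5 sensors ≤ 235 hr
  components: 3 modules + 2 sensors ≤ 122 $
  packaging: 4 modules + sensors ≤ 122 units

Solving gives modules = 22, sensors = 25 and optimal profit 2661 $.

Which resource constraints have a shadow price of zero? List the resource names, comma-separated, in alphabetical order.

components, packaging

solder: 91/91 (binding)
test: 235/235 (binding)
components: 116/122 (slack 6)
packaging: 113/122 (slack 9)
By complementary slackness, a constraint with positive slack has shadow price 0 → components, packaging.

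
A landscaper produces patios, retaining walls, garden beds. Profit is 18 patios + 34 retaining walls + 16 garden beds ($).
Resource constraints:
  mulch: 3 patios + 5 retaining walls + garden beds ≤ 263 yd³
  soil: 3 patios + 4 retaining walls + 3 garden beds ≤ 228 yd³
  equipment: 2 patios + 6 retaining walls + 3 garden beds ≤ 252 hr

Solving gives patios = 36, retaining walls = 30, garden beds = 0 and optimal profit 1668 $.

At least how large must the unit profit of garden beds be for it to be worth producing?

21

Check each constraint at x*: mulch 258/263 (slack 5); soil 228/228 (tight); equipment 252/252 (tight).
By complementary slackness, y = 0 for the non-binding constraint.
From A_Bᵀ y = c: 3·y_soil + 2·y_equipment = 18; 4·y_soil + 6·y_equipment = 34.
This yields shadow prices y_soil = 4, y_equipment = 3.
garden beds enters the basis when its profit ≥ yᵀa₃ = 4·3 + 3·3 = 21.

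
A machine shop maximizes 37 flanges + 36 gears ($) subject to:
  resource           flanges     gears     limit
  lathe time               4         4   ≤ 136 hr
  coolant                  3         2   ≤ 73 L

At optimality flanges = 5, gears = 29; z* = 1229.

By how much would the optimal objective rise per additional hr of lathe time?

8.5

Both lathe time and coolant are binding at x*.
From A_Bᵀ y = c: 4·y_lathe time + 3·y_coolant = 37; 4·y_lathe time + 2·y_coolant = 36.
This yields shadow prices y_lathe time = 8.5, y_coolant = 1.
Shadow price of lathe time = 8.5.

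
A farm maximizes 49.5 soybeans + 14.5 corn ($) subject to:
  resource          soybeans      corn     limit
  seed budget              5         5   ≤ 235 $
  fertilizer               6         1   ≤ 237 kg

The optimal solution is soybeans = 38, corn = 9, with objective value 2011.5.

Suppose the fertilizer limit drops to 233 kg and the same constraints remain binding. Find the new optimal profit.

1983.5

Check each constraint at x*: seed budget 235/235 (tight); fertilizer 237/237 (tight).
Dual feasibility on the basic columns requires 5·y_seed budget + 6·y_fertilizer = 49.5, 5·y_seed budget + 1·y_fertilizer = 14.5.
This yields shadow prices y_seed budget = 1.5, y_fertilizer = 7.
Δz = y_fertilizer·Δb = 7 × (-4) = -28, so new z* = 2011.5 − 28 = 1983.5.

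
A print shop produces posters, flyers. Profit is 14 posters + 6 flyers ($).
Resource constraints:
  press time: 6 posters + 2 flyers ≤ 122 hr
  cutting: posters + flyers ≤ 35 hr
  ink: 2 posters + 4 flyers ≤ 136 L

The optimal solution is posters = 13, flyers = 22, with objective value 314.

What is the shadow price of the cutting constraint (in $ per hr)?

2

Binding: press time and cutting. Non-binding: ink (22 unused).
By complementary slackness, y = 0 for the non-binding constraint.
Dual feasibility on the basic columns requires 6·y_press time + 1·y_cutting = 14, 2·y_press time + 1·y_cutting = 6.
→ y_press time = 2 and y_cutting = 2.
Shadow price of cutting = 2.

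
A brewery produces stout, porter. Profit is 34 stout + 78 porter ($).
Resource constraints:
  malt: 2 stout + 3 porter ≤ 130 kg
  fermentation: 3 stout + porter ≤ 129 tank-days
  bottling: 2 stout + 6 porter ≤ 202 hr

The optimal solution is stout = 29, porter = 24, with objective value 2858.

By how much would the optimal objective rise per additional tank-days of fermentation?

Check each constraint at x*: malt 130/130 (tight); fermentation 111/129 (slack 18); bottling 202/202 (tight).
Slack constraints have shadow price 0 (complementary slackness).
From A_Bᵀ y = c: 2·y_malt + 2·y_bottling = 34; 3·y_malt + 6·y_bottling = 78.
→ y_malt = 8 and y_bottling = 9.
Shadow price of fermentation = 0.

0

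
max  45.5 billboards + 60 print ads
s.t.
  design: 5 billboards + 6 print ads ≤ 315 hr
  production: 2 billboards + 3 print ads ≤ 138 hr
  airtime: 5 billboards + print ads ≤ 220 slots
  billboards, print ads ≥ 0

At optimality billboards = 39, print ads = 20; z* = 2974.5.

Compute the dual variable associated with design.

Check each constraint at x*: design 315/315 (tight); production 138/138 (tight); airtime 215/220 (slack 5).
Slack constraints have shadow price 0 (complementary slackness).
From A_Bᵀ y = c: 5·y_design + 2·y_production = 45.5; 6·y_design + 3·y_production = 60.
→ y_design = 5.5 and y_production = 9.
Shadow price of design = 5.5.

5.5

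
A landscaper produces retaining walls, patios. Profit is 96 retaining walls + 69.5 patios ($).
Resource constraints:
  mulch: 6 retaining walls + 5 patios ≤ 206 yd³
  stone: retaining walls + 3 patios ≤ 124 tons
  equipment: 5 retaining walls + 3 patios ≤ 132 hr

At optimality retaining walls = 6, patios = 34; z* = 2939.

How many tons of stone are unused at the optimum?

stone used = 1·6 + 3·34 = 108; slack = 124 − 108 = 16.

16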